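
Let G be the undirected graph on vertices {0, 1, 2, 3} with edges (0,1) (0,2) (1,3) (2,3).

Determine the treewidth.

2

A width-2 tree decomposition is:
Bags: B1 = {0, 1, 3}  B2 = {0, 2, 3}
Tree: B1–B2
The largest bag has 3 vertices, giving width 2; this decomposition certifies tw(G) ≤ 2. For the lower bound, G contains the cycle 3–1–0–2–3, so G is not a forest; only forests have treewidth ≤ 1, hence tw(G) ≥ 2. Therefore the treewidth is 2.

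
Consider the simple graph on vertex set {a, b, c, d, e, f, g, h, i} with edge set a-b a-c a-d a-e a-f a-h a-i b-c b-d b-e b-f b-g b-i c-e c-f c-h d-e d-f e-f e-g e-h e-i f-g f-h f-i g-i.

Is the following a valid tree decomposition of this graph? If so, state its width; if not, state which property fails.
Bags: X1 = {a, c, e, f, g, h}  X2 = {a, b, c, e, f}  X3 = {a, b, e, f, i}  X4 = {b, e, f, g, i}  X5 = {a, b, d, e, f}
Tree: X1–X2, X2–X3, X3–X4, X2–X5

No — bags containing vertex g are not connected in the tree.

A tree decomposition must satisfy three properties: every vertex lies in some bag; for every edge, both endpoints lie together in some bag; and for every vertex, the bags containing it form a connected subtree. Here bags containing vertex g are not connected in the tree, so the decomposition is invalid.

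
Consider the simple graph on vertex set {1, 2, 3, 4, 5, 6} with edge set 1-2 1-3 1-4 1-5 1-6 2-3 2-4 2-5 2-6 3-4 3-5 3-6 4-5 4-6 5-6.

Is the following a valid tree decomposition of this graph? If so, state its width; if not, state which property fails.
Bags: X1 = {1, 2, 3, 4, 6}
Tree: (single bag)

A tree decomposition must satisfy three properties: every vertex lies in some bag; for every edge, both endpoints lie together in some bag; and for every vertex, the bags containing it form a connected subtree. Here vertex 5 appears in no bag, so the decomposition is invalid.

No — vertex 5 appears in no bag.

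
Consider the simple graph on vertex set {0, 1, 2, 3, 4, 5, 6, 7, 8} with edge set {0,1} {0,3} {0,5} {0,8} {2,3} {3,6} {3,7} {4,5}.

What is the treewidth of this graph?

1

A width-1 tree decomposition is:
Bags: B1 = {0, 5}  B2 = {0, 3}  B3 = {0, 1}  B4 = {4, 5}  B5 = {3, 7}  B6 = {3, 6}  B7 = {0, 8}  B8 = {2, 3}
Tree: B1–B2, B2–B3, B1–B4, B2–B5, B5–B6, B3–B7, B5–B8
Each bag holds 2 vertices, so the decomposition has width 1, which upper-bounds the treewidth. Since G has at least one edge (e.g. 5–0), it is not an edgeless graph, so tw(G) ≥ 1. Combining the bounds, tw(G) = 1.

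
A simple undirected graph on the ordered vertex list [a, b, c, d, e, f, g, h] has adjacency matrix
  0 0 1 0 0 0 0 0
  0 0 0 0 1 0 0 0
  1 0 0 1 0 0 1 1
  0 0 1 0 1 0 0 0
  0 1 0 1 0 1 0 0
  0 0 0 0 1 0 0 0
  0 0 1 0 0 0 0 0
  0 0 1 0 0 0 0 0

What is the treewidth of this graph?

A width-1 tree decomposition is:
Bags: B1 = {c, d}  B2 = {c, g}  B3 = {d, e}  B4 = {c, h}  B5 = {e, f}  B6 = {a, c}  B7 = {b, e}
Tree: B1–B2, B1–B3, B2–B4, B3–B5, B1–B6, B3–B7
Every bag has size at most 2, so the width is 2 − 1 = 1 and tw(G) ≤ 1. Any graph with an edge has treewidth ≥ 1, and G has the edge c–d. Combining the bounds, tw(G) = 1.

1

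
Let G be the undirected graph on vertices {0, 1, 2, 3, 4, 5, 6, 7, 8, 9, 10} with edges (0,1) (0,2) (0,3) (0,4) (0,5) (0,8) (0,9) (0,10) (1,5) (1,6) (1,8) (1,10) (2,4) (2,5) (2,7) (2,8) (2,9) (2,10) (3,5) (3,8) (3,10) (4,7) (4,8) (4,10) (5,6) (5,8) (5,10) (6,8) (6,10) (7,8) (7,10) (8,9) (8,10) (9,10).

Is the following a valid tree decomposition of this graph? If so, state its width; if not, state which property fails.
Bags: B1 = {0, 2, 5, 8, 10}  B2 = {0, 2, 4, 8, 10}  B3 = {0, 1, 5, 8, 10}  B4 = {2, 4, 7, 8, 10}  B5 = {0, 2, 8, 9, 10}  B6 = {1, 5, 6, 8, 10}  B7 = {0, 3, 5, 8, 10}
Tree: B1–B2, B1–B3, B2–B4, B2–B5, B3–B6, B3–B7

Yes; width 4.

Vertex coverage: the bags together contain {0, 1, 2, 3, 4, 5, 6, 7, 8, 9, 10}, the full vertex set. Edge coverage: each edge of G has both endpoints in at least one bag. Running intersection: for every vertex, the bags containing it form a connected subtree. All three properties hold, so this is a valid tree decomposition of width max|bag| − 1 = 4, and hence tw(G) ≤ 4.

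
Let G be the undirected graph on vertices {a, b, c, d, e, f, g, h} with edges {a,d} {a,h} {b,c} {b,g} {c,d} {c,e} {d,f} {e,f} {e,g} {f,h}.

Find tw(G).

A width-2 tree decomposition is:
Bags: B1 = {b, e, g}  B2 = {b, c, e}  B3 = {c, e, f}  B4 = {c, d, f}  B5 = {d, f, h}  B6 = {a, d, h}
Tree: B1–B2, B2–B3, B3–B4, B4–B5, B5–B6
Each bag holds 3 vertices, so the decomposition has width 2, which upper-bounds the treewidth. The edges g–b–c–e–g form a cycle, so G is not a tree and its treewidth is at least 2. Therefore the treewidth is 2.

2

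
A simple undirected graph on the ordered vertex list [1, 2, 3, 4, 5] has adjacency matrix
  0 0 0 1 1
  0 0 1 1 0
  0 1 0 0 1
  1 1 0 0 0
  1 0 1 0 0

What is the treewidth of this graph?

A width-2 tree decomposition is:
Bags: B1 = {1, 2, 4}  B2 = {1, 2, 5}  B3 = {2, 3, 5}
Tree: B1–B2, B2–B3
Every bag has size at most 3, so the width is 3 − 1 = 2 and tw(G) ≤ 2. For the lower bound, G contains the cycle 2–4–1–5–3–2, so G is not a forest; only forests have treewidth ≤ 1, hence tw(G) ≥ 2. The upper and lower bounds meet at 2, so that is the treewidth.

2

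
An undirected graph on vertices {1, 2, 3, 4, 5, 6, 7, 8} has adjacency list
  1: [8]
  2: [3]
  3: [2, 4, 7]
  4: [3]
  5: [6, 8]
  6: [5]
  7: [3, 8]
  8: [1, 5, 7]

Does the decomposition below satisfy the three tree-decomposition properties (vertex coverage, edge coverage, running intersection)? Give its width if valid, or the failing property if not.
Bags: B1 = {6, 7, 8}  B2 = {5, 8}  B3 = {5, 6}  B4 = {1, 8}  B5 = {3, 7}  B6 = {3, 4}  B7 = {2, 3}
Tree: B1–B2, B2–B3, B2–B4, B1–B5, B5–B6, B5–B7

No — bags containing vertex 6 are not connected in the tree.

A tree decomposition must satisfy three properties: every vertex lies in some bag; for every edge, both endpoints lie together in some bag; and for every vertex, the bags containing it form a connected subtree. Here bags containing vertex 6 are not connected in the tree, so the decomposition is invalid.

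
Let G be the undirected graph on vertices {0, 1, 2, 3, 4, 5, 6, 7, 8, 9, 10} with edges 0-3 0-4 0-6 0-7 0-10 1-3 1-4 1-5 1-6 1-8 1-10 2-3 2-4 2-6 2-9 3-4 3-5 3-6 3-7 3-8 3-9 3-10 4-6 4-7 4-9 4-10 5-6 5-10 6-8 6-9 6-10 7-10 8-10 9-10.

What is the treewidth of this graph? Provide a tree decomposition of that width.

Every bag has size at most 5, so the width is 5 − 1 = 4 and tw(G) ≤ 4. Conversely, {2, 3, 4, 6, 9} is a clique of size 5, and the vertices of any clique must share a bag in every tree decomposition; so some bag has ≥ 5 vertices and tw(G) ≥ 4. Combining the bounds, tw(G) = 4.

Treewidth 4.
One optimal decomposition is:
Bags: B1 = {0, 3, 4, 6, 10}  B2 = {3, 4, 6, 9, 10}  B3 = {1, 3, 4, 6, 10}  B4 = {1, 3, 6, 8, 10}  B5 = {2, 3, 4, 6, 9}  B6 = {0, 3, 4, 7, 10}  B7 = {1, 3, 5, 6, 10}
Tree: B1–B2, B2–B3, B3–B4, B2–B5, B1–B6, B4–B7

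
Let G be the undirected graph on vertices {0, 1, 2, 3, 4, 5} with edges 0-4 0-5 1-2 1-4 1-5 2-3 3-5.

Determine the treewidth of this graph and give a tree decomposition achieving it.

Every bag has size at most 3, so the width is 3 − 1 = 2 and tw(G) ≤ 2. Since 2–3–5–1–2 is a cycle in G, G is not acyclic. Forests are exactly the graphs of treewidth ≤ 1, so tw(G) ≥ 2. Combining the bounds, tw(G) = 2.

Treewidth 2.
One optimal decomposition is:
Bags: B1 = {1, 2, 3}  B2 = {1, 3, 5}  B3 = {1, 4, 5}  B4 = {0, 4, 5}
Tree: B1–B2, B2–B3, B3–B4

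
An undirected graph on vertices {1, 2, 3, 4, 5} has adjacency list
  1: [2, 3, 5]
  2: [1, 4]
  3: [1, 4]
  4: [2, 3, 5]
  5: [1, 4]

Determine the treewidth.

2

A width-2 tree decomposition is:
Bags: B1 = {1, 2, 4}  B2 = {1, 4, 5}  B3 = {1, 3, 4}
Tree: B1–B2, B2–B3
The largest bag has 3 vertices, giving width 2; this decomposition certifies tw(G) ≤ 2. The edges 1–2–4–5–1 form a cycle, so G is not a tree and its treewidth is at least 2. Hence tw(G) = 2 exactly.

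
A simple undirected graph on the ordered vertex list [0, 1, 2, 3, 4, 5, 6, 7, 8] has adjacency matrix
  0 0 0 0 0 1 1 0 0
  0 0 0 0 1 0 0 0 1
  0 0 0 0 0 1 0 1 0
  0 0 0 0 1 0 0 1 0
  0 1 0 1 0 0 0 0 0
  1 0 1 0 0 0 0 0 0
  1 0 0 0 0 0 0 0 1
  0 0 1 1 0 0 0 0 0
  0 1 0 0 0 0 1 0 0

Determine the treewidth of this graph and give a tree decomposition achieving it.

Each bag holds 3 vertices, so the decomposition has width 2, which upper-bounds the treewidth. For the lower bound, G contains the cycle 2–5–0–6–8–1–4–3–7–2, so G is not a forest; only forests have treewidth ≤ 1, hence tw(G) ≥ 2. Therefore the treewidth is 2.

Treewidth 2.
Bags: B1 = {0, 2, 5}  B2 = {0, 2, 6}  B3 = {2, 6, 8}  B4 = {1, 2, 8}  B5 = {1, 2, 4}  B6 = {2, 3, 4}  B7 = {2, 3, 7}
Tree: B1–B2, B2–B3, B3–B4, B4–B5, B5–B6, B6–B7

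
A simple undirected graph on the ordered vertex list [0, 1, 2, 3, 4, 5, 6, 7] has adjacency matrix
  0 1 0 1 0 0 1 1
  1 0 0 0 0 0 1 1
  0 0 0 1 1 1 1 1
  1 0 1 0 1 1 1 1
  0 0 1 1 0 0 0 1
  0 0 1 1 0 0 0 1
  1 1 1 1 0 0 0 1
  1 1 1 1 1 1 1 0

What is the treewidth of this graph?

3

A width-3 tree decomposition is:
Bags: B1 = {2, 3, 4, 7}  B2 = {2, 3, 6, 7}  B3 = {0, 3, 6, 7}  B4 = {0, 1, 6, 7}  B5 = {2, 3, 5, 7}
Tree: B1–B2, B2–B3, B3–B4, B1–B5
Each bag holds 4 vertices, so the decomposition has width 3, which upper-bounds the treewidth. For the lower bound, the 4 vertices {0, 1, 6, 7} are pairwise adjacent, and any tree decomposition puts a clique entirely inside one bag — forcing width ≥ 3. The upper and lower bounds meet at 3, so that is the treewidth.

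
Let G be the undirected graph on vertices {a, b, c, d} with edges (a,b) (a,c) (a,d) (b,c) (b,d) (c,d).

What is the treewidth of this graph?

3

A width-3 tree decomposition is:
Bags: B1 = {a, b, c, d}
Tree: (single bag)
With just one bag of size 4, the width is 4 − 1 = 3, so tw(G) ≤ 3. On the other hand G contains the 4-clique {a, b, c, d}. A clique must lie in a single bag of any decomposition, so no decomposition can have width below 3. The upper and lower bounds meet at 3, so that is the treewidth.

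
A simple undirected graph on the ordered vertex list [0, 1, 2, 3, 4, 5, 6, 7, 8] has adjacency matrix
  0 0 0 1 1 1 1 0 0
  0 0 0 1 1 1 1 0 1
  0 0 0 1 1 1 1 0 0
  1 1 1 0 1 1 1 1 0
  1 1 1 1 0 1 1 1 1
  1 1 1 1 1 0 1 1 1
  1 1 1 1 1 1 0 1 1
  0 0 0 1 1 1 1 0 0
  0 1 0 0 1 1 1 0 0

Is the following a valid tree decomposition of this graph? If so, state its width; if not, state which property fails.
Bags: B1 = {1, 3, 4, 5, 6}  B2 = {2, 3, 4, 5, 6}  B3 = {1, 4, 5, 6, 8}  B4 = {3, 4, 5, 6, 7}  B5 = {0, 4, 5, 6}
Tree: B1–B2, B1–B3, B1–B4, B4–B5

No — edge (3,0) lies in no bag.

A tree decomposition must satisfy three properties: every vertex lies in some bag; for every edge, both endpoints lie together in some bag; and for every vertex, the bags containing it form a connected subtree. Here edge (3,0) lies in no bag, so the decomposition is invalid.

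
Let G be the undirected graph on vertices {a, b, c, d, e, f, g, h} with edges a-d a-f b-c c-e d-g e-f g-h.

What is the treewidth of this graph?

A width-1 tree decomposition is:
Bags: B1 = {b, c}  B2 = {c, e}  B3 = {e, f}  B4 = {a, f}  B5 = {a, d}  B6 = {d, g}  B7 = {g, h}
Tree: B1–B2, B2–B3, B3–B4, B4–B5, B5–B6, B6–B7
Every bag has size at most 2, so the width is 2 − 1 = 1 and tw(G) ≤ 1. Any graph with an edge has treewidth ≥ 1, and G has the edge b–c. Combining the bounds, tw(G) = 1.

1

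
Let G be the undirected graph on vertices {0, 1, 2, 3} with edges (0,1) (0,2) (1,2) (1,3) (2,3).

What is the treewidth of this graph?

2

A width-2 tree decomposition is:
Bags: B1 = {1, 2, 3}  B2 = {0, 1, 2}
Tree: B1–B2
Every bag has size at most 3, so the width is 3 − 1 = 2 and tw(G) ≤ 2. For the lower bound, the 3 vertices {0, 1, 2} are pairwise adjacent, and any tree decomposition puts a clique entirely inside one bag — forcing width ≥ 2. Therefore the treewidth is 2.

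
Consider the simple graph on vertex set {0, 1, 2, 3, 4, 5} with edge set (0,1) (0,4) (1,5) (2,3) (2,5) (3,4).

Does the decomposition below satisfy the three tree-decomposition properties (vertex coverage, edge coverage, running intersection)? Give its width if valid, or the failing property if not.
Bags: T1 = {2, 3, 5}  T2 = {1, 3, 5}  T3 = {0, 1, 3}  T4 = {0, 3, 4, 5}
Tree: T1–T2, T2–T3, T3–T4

A tree decomposition must satisfy three properties: every vertex lies in some bag; for every edge, both endpoints lie together in some bag; and for every vertex, the bags containing it form a connected subtree. Here bags containing vertex 5 are not connected in the tree, so the decomposition is invalid.

No — bags containing vertex 5 are not connected in the tree.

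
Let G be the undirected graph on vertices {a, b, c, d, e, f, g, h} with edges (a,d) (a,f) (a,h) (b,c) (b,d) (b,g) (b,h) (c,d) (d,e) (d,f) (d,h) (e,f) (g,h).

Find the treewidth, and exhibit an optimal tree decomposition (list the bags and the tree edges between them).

The largest bag has 3 vertices, giving width 2; this decomposition certifies tw(G) ≤ 2. For the lower bound, the 3 vertices {a, d, h} are pairwise adjacent, and any tree decomposition puts a clique entirely inside one bag — forcing width ≥ 2. Therefore the treewidth is 2.

Treewidth 2.
One such decomposition:
Bags: B1 = {a, d, f}  B2 = {a, d, h}  B3 = {d, e, f}  B4 = {b, d, h}  B5 = {b, g, h}  B6 = {b, c, d}
Tree: B1–B2, B1–B3, B2–B4, B4–B5, B4–B6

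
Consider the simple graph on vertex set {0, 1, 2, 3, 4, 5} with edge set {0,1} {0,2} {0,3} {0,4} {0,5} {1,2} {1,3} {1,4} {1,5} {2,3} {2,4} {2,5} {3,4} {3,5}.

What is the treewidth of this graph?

4

A width-4 tree decomposition is:
Bags: B1 = {0, 1, 2, 3, 5}  B2 = {0, 1, 2, 3, 4}
Tree: B1–B2
Every bag has size at most 5, so the width is 5 − 1 = 4 and tw(G) ≤ 4. For the lower bound, the 5 vertices {0, 1, 2, 3, 4} are pairwise adjacent, and any tree decomposition puts a clique entirely inside one bag — forcing width ≥ 4. Combining the bounds, tw(G) = 4.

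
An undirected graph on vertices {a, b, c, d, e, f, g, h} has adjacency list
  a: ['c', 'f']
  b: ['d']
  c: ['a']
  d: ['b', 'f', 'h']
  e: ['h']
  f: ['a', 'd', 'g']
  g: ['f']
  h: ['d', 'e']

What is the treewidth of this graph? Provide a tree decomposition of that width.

Each bag holds 2 vertices, so the decomposition has width 1, which upper-bounds the treewidth. Any graph with an edge has treewidth ≥ 1, and G has the edge d–f. The upper and lower bounds meet at 1, so that is the treewidth.

Treewidth 1.
Bags: B1 = {d, f}  B2 = {b, d}  B3 = {a, f}  B4 = {a, c}  B5 = {d, h}  B6 = {f, g}  B7 = {e, h}
Tree: B1–B2, B1–B3, B3–B4, B2–B5, B1–B6, B5–B7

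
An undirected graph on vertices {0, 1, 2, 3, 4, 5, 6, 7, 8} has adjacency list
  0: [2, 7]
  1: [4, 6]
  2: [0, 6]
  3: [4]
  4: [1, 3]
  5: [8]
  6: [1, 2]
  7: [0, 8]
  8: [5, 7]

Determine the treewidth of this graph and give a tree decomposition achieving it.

Every bag has size at most 2, so the width is 2 − 1 = 1 and tw(G) ≤ 1. Since G has at least one edge (e.g. 5–8), it is not an edgeless graph, so tw(G) ≥ 1. The upper and lower bounds meet at 1, so that is the treewidth.

Treewidth 1.
Bags: B1 = {5, 8}  B2 = {7, 8}  B3 = {0, 7}  B4 = {0, 2}  B5 = {2, 6}  B6 = {1, 6}  B7 = {1, 4}  B8 = {3, 4}
Tree: B1–B2, B2–B3, B3–B4, B4–B5, B5–B6, B6–B7, B7–B8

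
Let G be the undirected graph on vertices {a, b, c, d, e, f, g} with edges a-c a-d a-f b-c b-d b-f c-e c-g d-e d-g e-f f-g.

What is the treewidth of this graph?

3

A width-3 tree decomposition is:
Bags: B1 = {c, d, e, f}  B2 = {a, c, d, f}  B3 = {c, d, f, g}  B4 = {b, c, d, f}
Tree: B1–B2, B2–B3, B3–B4
Every bag has size at most 4, so the width is 4 − 1 = 3 and tw(G) ≤ 3. For the lower bound: the 4 vertex sets {c,e}, {a,d}, {f}, {g} are disjoint, each induces a connected subgraph, and every pair is joined by at least one edge of G. Contracting each set to a single vertex therefore yields K_{4} as a minor, and since treewidth is minor-monotone, tw(G) ≥ tw(K_{4}) = 3. Combining the bounds, tw(G) = 3.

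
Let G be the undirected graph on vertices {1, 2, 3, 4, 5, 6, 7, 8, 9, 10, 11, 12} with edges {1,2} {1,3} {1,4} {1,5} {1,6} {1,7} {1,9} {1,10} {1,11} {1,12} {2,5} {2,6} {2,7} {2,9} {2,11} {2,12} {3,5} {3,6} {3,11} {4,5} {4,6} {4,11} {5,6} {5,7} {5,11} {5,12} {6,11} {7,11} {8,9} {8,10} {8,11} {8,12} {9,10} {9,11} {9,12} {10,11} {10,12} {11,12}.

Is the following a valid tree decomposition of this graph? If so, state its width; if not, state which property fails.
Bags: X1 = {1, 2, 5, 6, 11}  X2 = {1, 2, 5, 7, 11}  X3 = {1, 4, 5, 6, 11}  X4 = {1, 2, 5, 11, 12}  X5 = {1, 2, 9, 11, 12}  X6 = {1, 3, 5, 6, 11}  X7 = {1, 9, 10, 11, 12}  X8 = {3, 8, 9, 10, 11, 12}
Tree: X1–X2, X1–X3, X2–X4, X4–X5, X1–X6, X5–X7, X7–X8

No — bags containing vertex 3 are not connected in the tree.

A tree decomposition must satisfy three properties: every vertex lies in some bag; for every edge, both endpoints lie together in some bag; and for every vertex, the bags containing it form a connected subtree. Here bags containing vertex 3 are not connected in the tree, so the decomposition is invalid.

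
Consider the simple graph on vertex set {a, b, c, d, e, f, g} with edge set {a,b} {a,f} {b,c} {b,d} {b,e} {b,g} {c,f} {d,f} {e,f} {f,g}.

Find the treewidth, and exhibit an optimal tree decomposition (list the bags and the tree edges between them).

Treewidth 2.
One such decomposition:
Bags: B1 = {a, b, f}  B2 = {b, d, f}  B3 = {b, f, g}  B4 = {b, e, f}  B5 = {b, c, f}
Tree: B1–B2, B2–B3, B3–B4, B4–B5

Each bag holds 3 vertices, so the decomposition has width 2, which upper-bounds the treewidth. The edges b–a–f–d–b form a cycle, so G is not a tree and its treewidth is at least 2. Combining the bounds, tw(G) = 2.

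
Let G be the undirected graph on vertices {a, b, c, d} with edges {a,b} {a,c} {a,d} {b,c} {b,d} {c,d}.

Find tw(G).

3

A width-3 tree decomposition is:
Bags: B1 = {a, b, c, d}
Tree: (single bag)
With just one bag of size 4, the width is 4 − 1 = 3, so tw(G) ≤ 3. On the other hand G contains the 4-clique {a, b, c, d}. A clique must lie in a single bag of any decomposition, so no decomposition can have width below 3. Hence tw(G) = 3 exactly.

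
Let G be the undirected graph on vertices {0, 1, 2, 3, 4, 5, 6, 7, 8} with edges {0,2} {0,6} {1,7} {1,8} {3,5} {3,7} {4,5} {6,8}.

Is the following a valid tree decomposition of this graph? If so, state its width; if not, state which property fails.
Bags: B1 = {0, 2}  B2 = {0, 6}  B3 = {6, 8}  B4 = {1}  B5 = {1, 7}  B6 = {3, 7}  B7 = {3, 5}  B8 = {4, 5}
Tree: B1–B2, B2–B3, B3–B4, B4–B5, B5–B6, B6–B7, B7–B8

A tree decomposition must satisfy three properties: every vertex lies in some bag; for every edge, both endpoints lie together in some bag; and for every vertex, the bags containing it form a connected subtree. Here edge (8,1) lies in no bag, so the decomposition is invalid.

No — edge (8,1) lies in no bag.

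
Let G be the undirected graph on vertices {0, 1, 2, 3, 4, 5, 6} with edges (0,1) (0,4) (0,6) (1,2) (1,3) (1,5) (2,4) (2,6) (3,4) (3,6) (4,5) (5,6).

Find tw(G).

A width-3 tree decomposition is:
Bags: B1 = {1, 4, 5, 6}  B2 = {1, 3, 4, 6}  B3 = {0, 1, 4, 6}  B4 = {1, 2, 4, 6}
Tree: B1–B2, B2–B3, B3–B4
Every bag has size at most 4, so the width is 4 − 1 = 3 and tw(G) ≤ 3. For the lower bound: the 4 vertex sets {4,5}, {1,3}, {6}, {0} are disjoint, each induces a connected subgraph, and every pair is joined by at least one edge of G. Contracting each set to a single vertex therefore yields K_{4} as a minor, and since treewidth is minor-monotone, tw(G) ≥ tw(K_{4}) = 3. Combining the bounds, tw(G) = 3.

3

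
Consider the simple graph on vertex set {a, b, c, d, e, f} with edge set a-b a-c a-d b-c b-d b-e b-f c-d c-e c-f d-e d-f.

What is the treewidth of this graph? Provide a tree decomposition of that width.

Treewidth 3.
Bags: B1 = {b, c, d, f}  B2 = {b, c, d, e}  B3 = {a, b, c, d}
Tree: B1–B2, B1–B3

The largest bag has 4 vertices, giving width 3; this decomposition certifies tw(G) ≤ 3. For the lower bound, the 4 vertices {b, c, d, e} are pairwise adjacent, and any tree decomposition puts a clique entirely inside one bag — forcing width ≥ 3. Therefore the treewidth is 3.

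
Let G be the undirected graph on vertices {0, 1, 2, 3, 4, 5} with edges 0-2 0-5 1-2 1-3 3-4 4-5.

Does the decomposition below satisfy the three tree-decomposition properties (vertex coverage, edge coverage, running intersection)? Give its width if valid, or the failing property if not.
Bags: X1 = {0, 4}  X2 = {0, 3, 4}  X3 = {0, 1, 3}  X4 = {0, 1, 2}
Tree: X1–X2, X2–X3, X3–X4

A tree decomposition must satisfy three properties: every vertex lies in some bag; for every edge, both endpoints lie together in some bag; and for every vertex, the bags containing it form a connected subtree. Here vertex 5 appears in no bag, so the decomposition is invalid.

No — vertex 5 appears in no bag.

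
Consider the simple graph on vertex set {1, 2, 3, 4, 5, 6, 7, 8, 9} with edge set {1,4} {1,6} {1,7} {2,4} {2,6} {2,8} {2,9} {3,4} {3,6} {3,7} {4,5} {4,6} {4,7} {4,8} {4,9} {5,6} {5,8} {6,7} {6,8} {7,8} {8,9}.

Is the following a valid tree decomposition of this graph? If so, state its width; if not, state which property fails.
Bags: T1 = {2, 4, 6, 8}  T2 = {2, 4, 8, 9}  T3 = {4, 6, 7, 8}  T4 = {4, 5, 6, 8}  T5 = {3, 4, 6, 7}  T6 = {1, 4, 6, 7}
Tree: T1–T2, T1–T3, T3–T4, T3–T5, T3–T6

Yes; width 3.

Vertex coverage: the bags together contain {1, 2, 3, 4, 5, 6, 7, 8, 9}, the full vertex set. Edge coverage: each edge of G has both endpoints in at least one bag. Running intersection: for every vertex, the bags containing it form a connected subtree. All three properties hold, so this is a valid tree decomposition of width max|bag| − 1 = 3, and hence tw(G) ≤ 3.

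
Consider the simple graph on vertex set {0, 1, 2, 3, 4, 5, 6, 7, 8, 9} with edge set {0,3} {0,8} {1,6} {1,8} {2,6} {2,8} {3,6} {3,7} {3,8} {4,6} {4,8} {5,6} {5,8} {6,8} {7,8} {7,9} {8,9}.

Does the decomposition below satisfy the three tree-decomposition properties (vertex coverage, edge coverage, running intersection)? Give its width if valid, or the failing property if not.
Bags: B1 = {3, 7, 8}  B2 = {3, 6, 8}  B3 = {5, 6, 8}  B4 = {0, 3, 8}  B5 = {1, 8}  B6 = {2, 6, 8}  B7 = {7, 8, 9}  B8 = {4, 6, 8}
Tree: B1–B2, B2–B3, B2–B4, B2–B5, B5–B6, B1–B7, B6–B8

A tree decomposition must satisfy three properties: every vertex lies in some bag; for every edge, both endpoints lie together in some bag; and for every vertex, the bags containing it form a connected subtree. Here edge (6,1) lies in no bag, so the decomposition is invalid.

No — edge (6,1) lies in no bag.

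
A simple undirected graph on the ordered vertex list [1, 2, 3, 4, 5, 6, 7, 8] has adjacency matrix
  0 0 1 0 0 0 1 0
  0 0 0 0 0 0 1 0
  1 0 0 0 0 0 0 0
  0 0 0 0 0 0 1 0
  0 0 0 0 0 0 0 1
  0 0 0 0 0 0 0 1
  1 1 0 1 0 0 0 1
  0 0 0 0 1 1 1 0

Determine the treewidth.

A width-1 tree decomposition is:
Bags: B1 = {7, 8}  B2 = {4, 7}  B3 = {1, 7}  B4 = {2, 7}  B5 = {6, 8}  B6 = {1, 3}  B7 = {5, 8}
Tree: B1–B2, B1–B3, B3–B4, B1–B5, B3–B6, B1–B7
The largest bag has 2 vertices, giving width 1; this decomposition certifies tw(G) ≤ 1. Since G has at least one edge (e.g. 7–8), it is not an edgeless graph, so tw(G) ≥ 1. Hence tw(G) = 1 exactly.

1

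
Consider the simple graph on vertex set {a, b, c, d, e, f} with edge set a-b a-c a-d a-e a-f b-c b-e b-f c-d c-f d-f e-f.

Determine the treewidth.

A width-3 tree decomposition is:
Bags: B1 = {a, b, c, f}  B2 = {a, c, d, f}  B3 = {a, b, e, f}
Tree: B1–B2, B1–B3
The largest bag has 4 vertices, giving width 3; this decomposition certifies tw(G) ≤ 3. For the lower bound, the 4 vertices {a, b, e, f} are pairwise adjacent, and any tree decomposition puts a clique entirely inside one bag — forcing width ≥ 3. Therefore the treewidth is 3.

3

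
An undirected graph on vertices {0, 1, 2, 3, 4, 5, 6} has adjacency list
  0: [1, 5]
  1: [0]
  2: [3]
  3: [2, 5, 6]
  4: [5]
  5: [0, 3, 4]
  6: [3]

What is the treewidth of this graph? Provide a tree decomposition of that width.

The largest bag has 2 vertices, giving width 1; this decomposition certifies tw(G) ≤ 1. G has an edge, so its treewidth is at least 1. Hence tw(G) = 1 exactly.

Treewidth 1.
Bags: B1 = {0, 5}  B2 = {0, 1}  B3 = {4, 5}  B4 = {3, 5}  B5 = {3, 6}  B6 = {2, 3}
Tree: B1–B2, B1–B3, B3–B4, B4–B5, B4–B6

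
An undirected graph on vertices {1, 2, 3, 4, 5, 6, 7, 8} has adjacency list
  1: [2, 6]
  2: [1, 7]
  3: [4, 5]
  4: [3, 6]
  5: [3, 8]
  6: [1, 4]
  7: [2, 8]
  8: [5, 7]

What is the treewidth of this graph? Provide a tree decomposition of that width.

The largest bag has 3 vertices, giving width 2; this decomposition certifies tw(G) ≤ 2. The edges 4–6–1–2–7–8–5–3–4 form a cycle, so G is not a tree and its treewidth is at least 2. Therefore the treewidth is 2.

Treewidth 2.
One optimal decomposition is:
Bags: B1 = {1, 4, 6}  B2 = {1, 2, 4}  B3 = {2, 4, 7}  B4 = {4, 7, 8}  B5 = {4, 5, 8}  B6 = {3, 4, 5}
Tree: B1–B2, B2–B3, B3–B4, B4–B5, B5–B6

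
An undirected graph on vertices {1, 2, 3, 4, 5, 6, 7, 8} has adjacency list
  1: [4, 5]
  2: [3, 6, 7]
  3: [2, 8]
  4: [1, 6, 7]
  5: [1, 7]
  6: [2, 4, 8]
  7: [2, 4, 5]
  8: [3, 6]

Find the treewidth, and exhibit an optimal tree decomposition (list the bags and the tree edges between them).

The largest bag has 3 vertices, giving width 2; this decomposition certifies tw(G) ≤ 2. The edges 1–5–7–4–1 form a cycle, so G is not a tree and its treewidth is at least 2. Combining the bounds, tw(G) = 2.

Treewidth 2.
One optimal decomposition is:
Bags: B1 = {1, 4, 5}  B2 = {4, 5, 7}  B3 = {4, 6, 7}  B4 = {2, 6, 7}  B5 = {2, 6, 8}  B6 = {2, 3, 8}
Tree: B1–B2, B2–B3, B3–B4, B4–B5, B5–B6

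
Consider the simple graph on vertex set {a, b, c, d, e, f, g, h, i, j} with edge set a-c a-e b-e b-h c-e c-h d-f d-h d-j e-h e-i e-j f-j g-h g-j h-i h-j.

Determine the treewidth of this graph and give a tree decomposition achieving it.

The largest bag has 3 vertices, giving width 2; this decomposition certifies tw(G) ≤ 2. On the other hand G contains the 3-clique {a, c, e}. A clique must lie in a single bag of any decomposition, so no decomposition can have width below 2. The upper and lower bounds meet at 2, so that is the treewidth.

Treewidth 2.
One optimal decomposition is:
Bags: B1 = {d, h, j}  B2 = {d, f, j}  B3 = {e, h, j}  B4 = {c, e, h}  B5 = {g, h, j}  B6 = {e, h, i}  B7 = {b, e, h}  B8 = {a, c, e}
Tree: B1–B2, B1–B3, B3–B4, B3–B5, B3–B6, B3–B7, B4–B8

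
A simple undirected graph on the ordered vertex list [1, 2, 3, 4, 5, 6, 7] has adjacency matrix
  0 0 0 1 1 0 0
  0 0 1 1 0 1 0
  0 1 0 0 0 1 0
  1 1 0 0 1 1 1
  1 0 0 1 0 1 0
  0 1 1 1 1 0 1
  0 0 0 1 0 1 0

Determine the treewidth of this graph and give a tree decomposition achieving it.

Treewidth 2.
One such decomposition:
Bags: B1 = {2, 4, 6}  B2 = {4, 5, 6}  B3 = {1, 4, 5}  B4 = {4, 6, 7}  B5 = {2, 3, 6}
Tree: B1–B2, B2–B3, B2–B4, B1–B5

The largest bag has 3 vertices, giving width 2; this decomposition certifies tw(G) ≤ 2. For the lower bound, the 3 vertices {2, 3, 6} are pairwise adjacent, and any tree decomposition puts a clique entirely inside one bag — forcing width ≥ 2. Hence tw(G) = 2 exactly.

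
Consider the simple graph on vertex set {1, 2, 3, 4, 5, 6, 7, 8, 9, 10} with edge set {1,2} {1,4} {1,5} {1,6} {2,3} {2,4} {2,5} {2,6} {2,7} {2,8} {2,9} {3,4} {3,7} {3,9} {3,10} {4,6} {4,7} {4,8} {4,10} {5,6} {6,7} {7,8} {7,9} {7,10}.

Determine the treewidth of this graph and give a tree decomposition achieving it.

Treewidth 3.
Bags: B1 = {2, 3, 4, 7}  B2 = {2, 4, 6, 7}  B3 = {3, 4, 7, 10}  B4 = {1, 2, 4, 6}  B5 = {2, 4, 7, 8}  B6 = {1, 2, 5, 6}  B7 = {2, 3, 7, 9}
Tree: B1–B2, B1–B3, B2–B4, B1–B5, B4–B6, B1–B7

Each bag holds 4 vertices, so the decomposition has width 3, which upper-bounds the treewidth. Conversely, {2, 3, 7, 9} is a clique of size 4, and the vertices of any clique must share a bag in every tree decomposition; so some bag has ≥ 4 vertices and tw(G) ≥ 3. Therefore the treewidth is 3.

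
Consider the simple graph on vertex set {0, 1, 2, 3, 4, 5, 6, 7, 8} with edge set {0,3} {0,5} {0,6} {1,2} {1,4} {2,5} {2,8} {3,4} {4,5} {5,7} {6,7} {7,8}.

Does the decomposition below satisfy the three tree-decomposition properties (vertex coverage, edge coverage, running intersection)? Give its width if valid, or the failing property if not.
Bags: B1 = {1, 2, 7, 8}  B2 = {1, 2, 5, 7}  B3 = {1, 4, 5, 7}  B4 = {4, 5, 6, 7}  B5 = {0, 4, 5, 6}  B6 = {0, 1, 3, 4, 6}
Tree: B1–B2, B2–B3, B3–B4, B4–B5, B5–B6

A tree decomposition must satisfy three properties: every vertex lies in some bag; for every edge, both endpoints lie together in some bag; and for every vertex, the bags containing it form a connected subtree. Here bags containing vertex 1 are not connected in the tree, so the decomposition is invalid.

No — bags containing vertex 1 are not connected in the tree.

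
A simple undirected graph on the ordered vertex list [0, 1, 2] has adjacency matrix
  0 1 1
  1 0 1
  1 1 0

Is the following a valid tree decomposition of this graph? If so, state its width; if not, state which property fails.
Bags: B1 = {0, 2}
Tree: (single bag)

No — vertex 1 appears in no bag.

A tree decomposition must satisfy three properties: every vertex lies in some bag; for every edge, both endpoints lie together in some bag; and for every vertex, the bags containing it form a connected subtree. Here vertex 1 appears in no bag, so the decomposition is invalid.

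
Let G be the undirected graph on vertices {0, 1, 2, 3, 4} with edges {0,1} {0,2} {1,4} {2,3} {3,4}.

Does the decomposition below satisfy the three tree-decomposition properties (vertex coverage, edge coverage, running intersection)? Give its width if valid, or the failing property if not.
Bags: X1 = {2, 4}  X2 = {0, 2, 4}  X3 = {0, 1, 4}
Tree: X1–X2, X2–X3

No — vertex 3 appears in no bag.

A tree decomposition must satisfy three properties: every vertex lies in some bag; for every edge, both endpoints lie together in some bag; and for every vertex, the bags containing it form a connected subtree. Here vertex 3 appears in no bag, so the decomposition is invalid.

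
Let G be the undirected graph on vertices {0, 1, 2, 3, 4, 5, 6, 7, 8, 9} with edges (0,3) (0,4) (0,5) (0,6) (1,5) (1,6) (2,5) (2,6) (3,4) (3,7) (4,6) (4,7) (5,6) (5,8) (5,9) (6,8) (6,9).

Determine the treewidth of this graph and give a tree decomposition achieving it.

Treewidth 2.
Bags: B1 = {0, 5, 6}  B2 = {0, 4, 6}  B3 = {5, 6, 9}  B4 = {0, 3, 4}  B5 = {3, 4, 7}  B6 = {2, 5, 6}  B7 = {5, 6, 8}  B8 = {1, 5, 6}
Tree: B1–B2, B1–B3, B2–B4, B4–B5, B1–B6, B1–B7, B3–B8

The largest bag has 3 vertices, giving width 2; this decomposition certifies tw(G) ≤ 2. Conversely, {0, 3, 4} is a clique of size 3, and the vertices of any clique must share a bag in every tree decomposition; so some bag has ≥ 3 vertices and tw(G) ≥ 2. Hence tw(G) = 2 exactly.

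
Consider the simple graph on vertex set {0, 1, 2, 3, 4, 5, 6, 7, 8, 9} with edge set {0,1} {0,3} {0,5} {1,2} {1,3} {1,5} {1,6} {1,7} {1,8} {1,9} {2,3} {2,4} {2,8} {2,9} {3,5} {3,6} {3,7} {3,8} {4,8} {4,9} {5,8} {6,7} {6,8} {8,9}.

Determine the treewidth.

A width-3 tree decomposition is:
Bags: B1 = {1, 2, 3, 8}  B2 = {1, 3, 5, 8}  B3 = {0, 1, 3, 5}  B4 = {1, 2, 8, 9}  B5 = {1, 3, 6, 8}  B6 = {2, 4, 8, 9}  B7 = {1, 3, 6, 7}
Tree: B1–B2, B2–B3, B1–B4, B2–B5, B4–B6, B5–B7
Every bag has size at most 4, so the width is 4 − 1 = 3 and tw(G) ≤ 3. Conversely, {1, 2, 8, 9} is a clique of size 4, and the vertices of any clique must share a bag in every tree decomposition; so some bag has ≥ 4 vertices and tw(G) ≥ 3. Combining the bounds, tw(G) = 3.

3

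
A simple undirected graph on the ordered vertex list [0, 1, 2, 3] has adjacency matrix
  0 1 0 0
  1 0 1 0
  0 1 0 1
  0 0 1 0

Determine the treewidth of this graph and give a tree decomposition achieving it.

Each bag holds 2 vertices, so the decomposition has width 1, which upper-bounds the treewidth. Any graph with an edge has treewidth ≥ 1, and G has the edge 2–1. Combining the bounds, tw(G) = 1.

Treewidth 1.
One optimal decomposition is:
Bags: B1 = {1, 2}  B2 = {0, 1}  B3 = {2, 3}
Tree: B1–B2, B1–B3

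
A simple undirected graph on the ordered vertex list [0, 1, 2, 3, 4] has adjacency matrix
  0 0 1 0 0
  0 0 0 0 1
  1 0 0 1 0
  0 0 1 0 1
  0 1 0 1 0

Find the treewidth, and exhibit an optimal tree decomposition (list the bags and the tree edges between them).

Each bag holds 2 vertices, so the decomposition has width 1, which upper-bounds the treewidth. Since G has at least one edge (e.g. 3–2), it is not an edgeless graph, so tw(G) ≥ 1. Therefore the treewidth is 1.

Treewidth 1.
One optimal decomposition is:
Bags: B1 = {2, 3}  B2 = {3, 4}  B3 = {0, 2}  B4 = {1, 4}
Tree: B1–B2, B1–B3, B2–B4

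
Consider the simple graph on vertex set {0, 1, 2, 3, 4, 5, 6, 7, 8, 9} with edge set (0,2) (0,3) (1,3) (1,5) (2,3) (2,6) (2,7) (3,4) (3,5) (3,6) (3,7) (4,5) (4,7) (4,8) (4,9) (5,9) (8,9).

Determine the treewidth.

A width-2 tree decomposition is:
Bags: B1 = {3, 4, 7}  B2 = {2, 3, 7}  B3 = {3, 4, 5}  B4 = {1, 3, 5}  B5 = {4, 5, 9}  B6 = {0, 2, 3}  B7 = {2, 3, 6}  B8 = {4, 8, 9}
Tree: B1–B2, B1–B3, B3–B4, B3–B5, B2–B6, B2–B7, B5–B8
Each bag holds 3 vertices, so the decomposition has width 2, which upper-bounds the treewidth. On the other hand G contains the 3-clique {4, 8, 9}. A clique must lie in a single bag of any decomposition, so no decomposition can have width below 2. Combining the bounds, tw(G) = 2.

2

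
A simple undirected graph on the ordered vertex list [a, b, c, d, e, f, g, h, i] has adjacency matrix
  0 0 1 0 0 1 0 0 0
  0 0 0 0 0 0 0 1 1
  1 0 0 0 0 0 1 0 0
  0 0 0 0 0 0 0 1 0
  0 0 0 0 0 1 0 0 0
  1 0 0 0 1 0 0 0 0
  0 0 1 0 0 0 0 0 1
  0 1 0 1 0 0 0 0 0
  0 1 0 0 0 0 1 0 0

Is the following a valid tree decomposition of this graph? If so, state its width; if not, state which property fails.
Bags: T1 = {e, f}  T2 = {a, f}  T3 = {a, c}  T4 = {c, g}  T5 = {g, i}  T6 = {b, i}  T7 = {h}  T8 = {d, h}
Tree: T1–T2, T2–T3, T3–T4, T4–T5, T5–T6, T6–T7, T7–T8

No — edge (b,h) lies in no bag.

A tree decomposition must satisfy three properties: every vertex lies in some bag; for every edge, both endpoints lie together in some bag; and for every vertex, the bags containing it form a connected subtree. Here edge (b,h) lies in no bag, so the decomposition is invalid.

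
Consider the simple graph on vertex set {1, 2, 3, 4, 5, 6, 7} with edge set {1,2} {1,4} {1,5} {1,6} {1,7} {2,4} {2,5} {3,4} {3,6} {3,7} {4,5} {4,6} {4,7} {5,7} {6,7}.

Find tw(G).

3

A width-3 tree decomposition is:
Bags: B1 = {1, 4, 5, 7}  B2 = {1, 2, 4, 5}  B3 = {1, 4, 6, 7}  B4 = {3, 4, 6, 7}
Tree: B1–B2, B1–B3, B3–B4
The largest bag has 4 vertices, giving width 3; this decomposition certifies tw(G) ≤ 3. For the lower bound, the 4 vertices {1, 2, 4, 5} are pairwise adjacent, and any tree decomposition puts a clique entirely inside one bag — forcing width ≥ 3. Therefore the treewidth is 3.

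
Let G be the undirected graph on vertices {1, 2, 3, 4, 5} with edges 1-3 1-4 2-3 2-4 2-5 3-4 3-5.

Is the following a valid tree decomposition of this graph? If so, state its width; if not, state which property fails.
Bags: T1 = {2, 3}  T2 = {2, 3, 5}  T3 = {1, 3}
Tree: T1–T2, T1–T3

A tree decomposition must satisfy three properties: every vertex lies in some bag; for every edge, both endpoints lie together in some bag; and for every vertex, the bags containing it form a connected subtree. Here vertex 4 appears in no bag, so the decomposition is invalid.

No — vertex 4 appears in no bag.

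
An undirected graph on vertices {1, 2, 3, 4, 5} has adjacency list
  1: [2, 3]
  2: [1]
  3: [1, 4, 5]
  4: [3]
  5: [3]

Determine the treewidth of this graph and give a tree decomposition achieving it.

Treewidth 1.
One such decomposition:
Bags: B1 = {1, 3}  B2 = {1, 2}  B3 = {3, 5}  B4 = {3, 4}
Tree: B1–B2, B1–B3, B1–B4

The largest bag has 2 vertices, giving width 1; this decomposition certifies tw(G) ≤ 1. G has an edge, so its treewidth is at least 1. The upper and lower bounds meet at 1, so that is the treewidth.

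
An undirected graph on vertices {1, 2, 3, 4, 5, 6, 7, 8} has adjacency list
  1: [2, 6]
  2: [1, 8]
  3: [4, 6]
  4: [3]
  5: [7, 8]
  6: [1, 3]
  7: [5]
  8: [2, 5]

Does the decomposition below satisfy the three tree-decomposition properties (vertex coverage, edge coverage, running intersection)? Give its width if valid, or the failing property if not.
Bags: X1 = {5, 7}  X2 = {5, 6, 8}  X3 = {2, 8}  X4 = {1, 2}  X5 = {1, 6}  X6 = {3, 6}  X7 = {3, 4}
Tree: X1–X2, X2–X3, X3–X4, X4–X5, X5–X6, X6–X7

No — bags containing vertex 6 are not connected in the tree.

A tree decomposition must satisfy three properties: every vertex lies in some bag; for every edge, both endpoints lie together in some bag; and for every vertex, the bags containing it form a connected subtree. Here bags containing vertex 6 are not connected in the tree, so the decomposition is invalid.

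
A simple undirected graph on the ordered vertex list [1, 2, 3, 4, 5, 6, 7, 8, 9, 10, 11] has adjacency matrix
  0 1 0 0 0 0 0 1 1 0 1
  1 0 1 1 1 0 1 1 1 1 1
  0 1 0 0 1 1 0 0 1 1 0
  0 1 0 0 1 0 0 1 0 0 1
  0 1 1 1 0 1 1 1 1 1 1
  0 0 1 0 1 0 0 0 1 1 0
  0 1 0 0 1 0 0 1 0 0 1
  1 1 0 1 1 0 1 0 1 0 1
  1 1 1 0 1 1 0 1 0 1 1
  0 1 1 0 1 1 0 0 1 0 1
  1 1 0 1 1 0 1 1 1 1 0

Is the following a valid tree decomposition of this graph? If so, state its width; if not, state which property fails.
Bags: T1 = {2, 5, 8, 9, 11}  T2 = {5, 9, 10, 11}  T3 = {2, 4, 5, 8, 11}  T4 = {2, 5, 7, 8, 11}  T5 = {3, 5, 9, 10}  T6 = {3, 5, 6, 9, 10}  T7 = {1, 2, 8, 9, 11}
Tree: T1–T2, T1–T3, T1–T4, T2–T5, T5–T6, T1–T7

No — edge (2,10) lies in no bag.

A tree decomposition must satisfy three properties: every vertex lies in some bag; for every edge, both endpoints lie together in some bag; and for every vertex, the bags containing it form a connected subtree. Here edge (2,10) lies in no bag, so the decomposition is invalid.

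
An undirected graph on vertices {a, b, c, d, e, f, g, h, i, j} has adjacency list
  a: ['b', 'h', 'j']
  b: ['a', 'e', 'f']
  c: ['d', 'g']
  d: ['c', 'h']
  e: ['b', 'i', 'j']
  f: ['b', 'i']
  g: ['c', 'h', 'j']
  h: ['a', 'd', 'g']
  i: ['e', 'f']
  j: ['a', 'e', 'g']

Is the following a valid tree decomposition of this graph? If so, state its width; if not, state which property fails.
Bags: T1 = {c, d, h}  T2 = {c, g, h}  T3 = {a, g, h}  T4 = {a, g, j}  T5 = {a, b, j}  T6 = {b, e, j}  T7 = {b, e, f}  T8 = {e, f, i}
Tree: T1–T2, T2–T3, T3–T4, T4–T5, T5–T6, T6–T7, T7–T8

Checking the three conditions: (i) the bags cover all of {a, b, c, d, e, f, g, h, i, j}; (ii) for each edge, some bag contains both endpoints; (iii) the bags containing any fixed vertex form a subtree. All hold, so the decomposition is valid with width 3 − 1 = 2.

Yes; width 2.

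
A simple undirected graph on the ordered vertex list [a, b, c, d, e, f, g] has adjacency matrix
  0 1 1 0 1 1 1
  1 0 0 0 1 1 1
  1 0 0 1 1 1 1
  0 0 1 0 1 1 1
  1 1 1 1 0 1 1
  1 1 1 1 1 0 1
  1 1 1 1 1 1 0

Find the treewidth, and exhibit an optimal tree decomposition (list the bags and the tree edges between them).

Treewidth 4.
Bags: B1 = {a, c, e, f, g}  B2 = {c, d, e, f, g}  B3 = {a, b, e, f, g}
Tree: B1–B2, B1–B3

Every bag has size at most 5, so the width is 5 − 1 = 4 and tw(G) ≤ 4. On the other hand G contains the 5-clique {c, d, e, f, g}. A clique must lie in a single bag of any decomposition, so no decomposition can have width below 4. Combining the bounds, tw(G) = 4.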